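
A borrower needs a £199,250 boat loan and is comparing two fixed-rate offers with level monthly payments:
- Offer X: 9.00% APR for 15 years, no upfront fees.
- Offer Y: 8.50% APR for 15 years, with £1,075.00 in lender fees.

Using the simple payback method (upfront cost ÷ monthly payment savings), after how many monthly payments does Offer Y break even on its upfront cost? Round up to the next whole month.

Offer X: monthly rate = 9%/12 = 0.0075000; payment = 199,250 × 0.0075000 / (1 − (1+0.0075000)^−180) = £2,020.93.
Offer Y: monthly rate = 8.5%/12 = 0.0070833; payment = 199,250 × 0.0070833 / (1 − (1+0.0070833)^−180) = £1,962.09.
Monthly savings = £2,020.93 − £1,962.09 = £58.84.
Break-even = £1,075.00 / £58.84 = 18.27 → 19 months.

19 months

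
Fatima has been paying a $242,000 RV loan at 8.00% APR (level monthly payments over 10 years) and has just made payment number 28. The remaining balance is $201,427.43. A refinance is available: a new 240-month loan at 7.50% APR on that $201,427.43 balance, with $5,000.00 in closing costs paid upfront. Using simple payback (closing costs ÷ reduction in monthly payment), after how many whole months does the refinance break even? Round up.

Current payment = 242,000 × 8%/12 / (1 − (1+0.0066667)^−120) = $2,936.13.
Refinanced payment = 201,427.43 × 0.0062500 / (1 − (1+0.0062500)^−240) = $1,622.69.
Monthly savings = $2,936.13 − $1,622.69 = $1,313.44.
Break-even = $5,000.00 / $1,313.44 = 3.81 → 4 months.

4 months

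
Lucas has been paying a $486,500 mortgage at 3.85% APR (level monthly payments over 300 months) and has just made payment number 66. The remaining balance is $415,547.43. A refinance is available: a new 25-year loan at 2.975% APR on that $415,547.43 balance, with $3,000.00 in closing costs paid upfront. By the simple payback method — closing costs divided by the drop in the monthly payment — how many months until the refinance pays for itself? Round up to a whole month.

6 months

Current payment = 486,500 × 3.85%/12 / (1 − (1+0.0032083)^−300) = $2,527.80.
Refinanced payment = 415,547.43 × 0.0024792 / (1 − (1+0.0024792)^−300) = $1,965.17.
Monthly savings = $2,527.80 − $1,965.17 = $562.63.
Break-even = $3,000.00 / $562.63 = 5.33 → 6 months.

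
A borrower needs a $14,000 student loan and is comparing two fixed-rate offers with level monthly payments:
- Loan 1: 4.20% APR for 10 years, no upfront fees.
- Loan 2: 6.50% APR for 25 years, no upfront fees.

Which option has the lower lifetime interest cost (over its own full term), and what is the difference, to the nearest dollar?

Loan 1 by $11,189

Loan 1: at 4.20% the monthly rate is 0.0035000, so the payment is 14,000 × 0.0035000 / (1 − 1.0035000^−120) = $143.08.
Total interest on Loan 1 = 120 × $143.08 − $14,000 = $3,169.60.
Loan 2: at 6.50% the monthly rate is 0.0054167, so the payment is 14,000 × 0.0054167 / (1 − 1.0054167^−300) = $94.53.
Total interest on Loan 2 = 300 × $94.53 − $14,000 = $14,359.00.
Loan 1 is lower by $11,189.40.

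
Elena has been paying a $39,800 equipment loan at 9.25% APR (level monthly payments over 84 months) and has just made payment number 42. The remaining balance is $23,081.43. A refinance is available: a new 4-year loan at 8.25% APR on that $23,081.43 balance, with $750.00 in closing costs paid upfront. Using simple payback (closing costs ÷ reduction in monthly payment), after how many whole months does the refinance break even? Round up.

Current payment = 39,800 × 9.25%/12 / (1 − (1+0.0077083)^−84) = $645.41.
Refinanced payment = 23,081.43 × 0.0068750 / (1 − (1+0.0068750)^−48) = $566.20.
Monthly savings = $645.41 − $566.20 = $79.21.
Break-even = $750.00 / $79.21 = 9.47 → 10 months.

10 months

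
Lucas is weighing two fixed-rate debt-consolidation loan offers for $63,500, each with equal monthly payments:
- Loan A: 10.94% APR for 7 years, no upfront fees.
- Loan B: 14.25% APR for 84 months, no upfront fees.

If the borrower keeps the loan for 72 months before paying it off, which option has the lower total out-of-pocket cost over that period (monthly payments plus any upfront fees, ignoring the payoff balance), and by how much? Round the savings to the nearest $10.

Loan A by $8,170

Loan A: monthly rate = 10.94%/12 = 0.0091167; payment = 63,500 × 0.0091167 / (1 − (1+0.0091167)^−84) = $1,085.27.
Loan B: at 14.25% the monthly rate is 0.0118750, so the payment is 63,500 × 0.0118750 / (1 − 1.0118750^−84) = $1,198.78.
Over 72 months: Loan A costs 72 × $1,085.27 = $78,139.44; Loan B costs 72 × $1,198.78 = $86,312.16.
Loan A is cheaper by $86,312.16 − $78,139.44 = $8,172.72.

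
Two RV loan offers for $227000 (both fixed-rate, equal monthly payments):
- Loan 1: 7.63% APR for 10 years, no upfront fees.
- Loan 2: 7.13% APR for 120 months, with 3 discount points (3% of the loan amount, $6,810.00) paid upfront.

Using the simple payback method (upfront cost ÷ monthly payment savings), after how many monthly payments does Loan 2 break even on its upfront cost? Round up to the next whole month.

116 months

Loan 1: monthly rate = 7.63%/12 = 0.0063583; payment = 227,000 × 0.0063583 / (1 − (1+0.0063583)^−120) = $2,709.96.
Loan 2: monthly rate = 7.13%/12 = 0.0059417; payment = 227,000 × 0.0059417 / (1 − (1+0.0059417)^−120) = $2,650.90.
Monthly savings = $2,709.96 − $2,650.90 = $59.06.
Break-even = $6,810.00 / $59.06 = 115.31 → 116 months.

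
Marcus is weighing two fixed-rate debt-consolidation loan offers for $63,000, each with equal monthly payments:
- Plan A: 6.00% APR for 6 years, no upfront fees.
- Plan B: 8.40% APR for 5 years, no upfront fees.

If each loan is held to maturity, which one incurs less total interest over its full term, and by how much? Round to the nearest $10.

Plan A by $2,200

Plan A: monthly rate = 6%/12 = 0.0050000; payment = 63,000 × 0.0050000 / (1 − (1+0.0050000)^−72) = $1,044.09.
Total interest on Plan A = 72 × $1,044.09 − $63,000 = $12,174.48.
Plan B: monthly rate = 8.4%/12 = 0.0070000; payment = 63,000 × 0.0070000 / (1 − (1+0.0070000)^−60) = $1,289.51.
Total interest on Plan B = 60 × $1,289.51 − $63,000 = $14,370.60.
Plan A is lower by $2,196.12.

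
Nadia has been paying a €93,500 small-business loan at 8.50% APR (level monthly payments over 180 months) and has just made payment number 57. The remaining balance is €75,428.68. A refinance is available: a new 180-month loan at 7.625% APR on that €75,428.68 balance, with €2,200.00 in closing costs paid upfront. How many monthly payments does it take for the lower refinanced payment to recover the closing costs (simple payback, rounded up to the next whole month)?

11 months

Current payment = 93,500 × 8.5%/12 / (1 − (1+0.0070833)^−180) = €920.73.
Refinanced payment = 75,428.68 × 0.0063542 / (1 − (1+0.0063542)^−180) = €704.60.
Monthly savings = €920.73 − €704.60 = €216.13.
Break-even = €2,200.00 / €216.13 = 10.18 → 11 months.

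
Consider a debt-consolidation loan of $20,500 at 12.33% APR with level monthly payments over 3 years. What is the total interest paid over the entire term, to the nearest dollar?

$4,129

At 12.33% the monthly rate is 0.0102750, so the payment is 20,500 × 0.0102750 / (1 − 1.0102750^−36) = $684.13.
Total paid = 36 × $684.13 = $24,628.68; interest = $24,628.68 − $20,500 = $4,128.68.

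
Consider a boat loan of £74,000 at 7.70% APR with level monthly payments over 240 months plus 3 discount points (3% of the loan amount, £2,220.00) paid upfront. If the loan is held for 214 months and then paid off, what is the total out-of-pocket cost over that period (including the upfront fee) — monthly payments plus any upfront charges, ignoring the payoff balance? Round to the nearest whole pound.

£131,737

Monthly rate = 7.7%/12 = 0.0064167; payment = 74,000 × 0.0064167 / (1 − (1+0.0064167)^−240) = £605.22.
Total outlay = 214 × £605.22 + £2,220.00 = £131,737.08.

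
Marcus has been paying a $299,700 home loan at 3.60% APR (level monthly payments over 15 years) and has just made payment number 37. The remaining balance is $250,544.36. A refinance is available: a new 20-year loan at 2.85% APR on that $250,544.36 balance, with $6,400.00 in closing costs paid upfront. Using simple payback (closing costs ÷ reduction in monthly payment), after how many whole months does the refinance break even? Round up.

9 months

Current payment = 299,700 × 3.6%/12 / (1 − (1+0.0030000)^−180) = $2,157.25.
Refinanced payment = 250,544.36 × 0.0023750 / (1 − (1+0.0023750)^−240) = $1,370.78.
Monthly savings = $2,157.25 − $1,370.78 = $786.47.
Break-even = $6,400.00 / $786.47 = 8.14 → 9 months.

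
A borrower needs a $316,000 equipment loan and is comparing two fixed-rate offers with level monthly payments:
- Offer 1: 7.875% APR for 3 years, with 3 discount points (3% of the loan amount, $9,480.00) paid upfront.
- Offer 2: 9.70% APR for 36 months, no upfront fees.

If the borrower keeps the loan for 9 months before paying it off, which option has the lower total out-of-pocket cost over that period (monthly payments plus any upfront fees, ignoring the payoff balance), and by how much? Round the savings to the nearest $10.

Offer 1: at 7.875% the monthly rate is 0.0065625, so the payment is 316,000 × 0.0065625 / (1 − 1.0065625^−36) = $9,884.08.
Offer 2: monthly rate = 9.7%/12 = 0.0080833; payment = 316,000 × 0.0080833 / (1 − (1+0.0080833)^−36) = $10,151.98.
Over 9 months: Offer 1 costs 9 × $9,884.08 + $9,480.00 = $98,436.72; Offer 2 costs 9 × $10,151.98 = $91,367.82.
Offer 2 is cheaper by $98,436.72 − $91,367.82 = $7,068.90.

Offer 2 by $7,070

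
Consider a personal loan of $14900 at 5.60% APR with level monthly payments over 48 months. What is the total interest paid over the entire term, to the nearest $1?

$1,766

Monthly rate = 5.6%/12 = 0.0046667; payment = 14,900 × 0.0046667 / (1 − (1+0.0046667)^−48) = $347.20.
Total paid = 48 × $347.20 = $16,665.60; interest = $16,665.60 − $14,900 = $1,765.60.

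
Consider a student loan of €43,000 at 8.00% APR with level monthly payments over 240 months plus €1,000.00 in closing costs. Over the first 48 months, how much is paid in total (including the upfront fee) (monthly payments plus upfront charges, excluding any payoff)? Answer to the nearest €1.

€18,264

Monthly rate = 8%/12 = 0.0066667; payment = 43,000 × 0.0066667 / (1 − (1+0.0066667)^−240) = €359.67.
Total outlay = 48 × €359.67 + €1,000.00 = €18,264.16.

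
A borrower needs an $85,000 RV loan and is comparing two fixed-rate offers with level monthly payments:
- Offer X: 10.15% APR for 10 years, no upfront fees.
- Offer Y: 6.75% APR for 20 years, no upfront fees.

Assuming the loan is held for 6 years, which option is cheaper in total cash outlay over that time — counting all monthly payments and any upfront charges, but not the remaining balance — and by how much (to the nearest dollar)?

Offer X: at 10.15% the monthly rate is 0.0084583, so the payment is 85,000 × 0.0084583 / (1 − 1.0084583^−120) = $1,130.35.
Offer Y: at 6.75% the monthly rate is 0.0056250, so the payment is 85,000 × 0.0056250 / (1 − 1.0056250^−240) = $646.31.
Over 72 months: Offer X costs 72 × $1,130.35 = $81,385.20; Offer Y costs 72 × $646.31 = $46,534.32.
Offer Y is cheaper by $81,385.20 − $46,534.32 = $34,850.88.

Offer Y by $34,851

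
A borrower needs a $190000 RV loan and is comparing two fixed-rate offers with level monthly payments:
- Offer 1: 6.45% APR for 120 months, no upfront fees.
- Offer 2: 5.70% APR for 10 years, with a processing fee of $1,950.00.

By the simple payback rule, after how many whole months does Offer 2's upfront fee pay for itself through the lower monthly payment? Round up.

28 months

Offer 1: monthly rate = 6.45%/12 = 0.0053750; payment = 190,000 × 0.0053750 / (1 − (1+0.0053750)^−120) = $2,152.58.
Offer 2: monthly rate = 5.7%/12 = 0.0047500; payment = 190,000 × 0.0047500 / (1 − (1+0.0047500)^−120) = $2,080.88.
Monthly savings = $2,152.58 − $2,080.88 = $71.70.
Break-even = $1,950.00 / $71.70 = 27.20 → 28 months.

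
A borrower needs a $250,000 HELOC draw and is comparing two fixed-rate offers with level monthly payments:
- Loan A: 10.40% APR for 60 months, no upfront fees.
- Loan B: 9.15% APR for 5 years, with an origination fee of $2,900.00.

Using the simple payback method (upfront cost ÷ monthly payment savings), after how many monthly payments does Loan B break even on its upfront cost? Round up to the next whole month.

Loan A: monthly rate = 10.4%/12 = 0.0086667; payment = 250,000 × 0.0086667 / (1 − (1+0.0086667)^−60) = $5,361.10.
Loan B: at 9.15% the monthly rate is 0.0076250, so the payment is 250,000 × 0.0076250 / (1 − 1.0076250^−60) = $5,207.81.
Monthly savings = $5,361.10 − $5,207.81 = $153.29.
Break-even = $2,900.00 / $153.29 = 18.92 → 19 months.

19 months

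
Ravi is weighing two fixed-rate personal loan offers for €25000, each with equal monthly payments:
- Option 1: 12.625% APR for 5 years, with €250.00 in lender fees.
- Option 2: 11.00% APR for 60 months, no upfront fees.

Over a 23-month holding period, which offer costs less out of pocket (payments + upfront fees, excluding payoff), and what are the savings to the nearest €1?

Option 1: at 12.625% the monthly rate is 0.0105208, so the payment is 25,000 × 0.0105208 / (1 − 1.0105208^−60) = €564.04.
Option 2: at 11.00% the monthly rate is 0.0091667, so the payment is 25,000 × 0.0091667 / (1 − 1.0091667^−60) = €543.56.
Over 23 months: Option 1 costs 23 × €564.04 + €250.00 = €13,222.92; Option 2 costs 23 × €543.56 = €12,501.88.
Option 2 is cheaper by €13,222.92 − €12,501.88 = €721.04.

Option 2 by €721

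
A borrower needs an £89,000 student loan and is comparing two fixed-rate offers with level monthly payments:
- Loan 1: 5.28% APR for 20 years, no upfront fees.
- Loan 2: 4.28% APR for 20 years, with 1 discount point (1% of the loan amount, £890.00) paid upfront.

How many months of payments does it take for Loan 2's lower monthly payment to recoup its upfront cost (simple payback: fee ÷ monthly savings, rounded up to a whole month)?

Loan 1: monthly rate = 5.28%/12 = 0.0044000; payment = 89,000 × 0.0044000 / (1 − (1+0.0044000)^−240) = £601.21.
Loan 2: at 4.28% the monthly rate is 0.0035667, so the payment is 89,000 × 0.0035667 / (1 − 1.0035667^−240) = £552.54.
Monthly savings = £601.21 − £552.54 = £48.67.
Break-even = £890.00 / £48.67 = 18.29 → 19 months.

19 months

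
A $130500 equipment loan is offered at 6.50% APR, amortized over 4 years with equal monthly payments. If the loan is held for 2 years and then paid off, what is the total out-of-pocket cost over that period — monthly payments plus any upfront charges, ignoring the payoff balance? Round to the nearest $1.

$74,275

Monthly rate = 6.5%/12 = 0.0054167; payment = 130,500 × 0.0054167 / (1 − (1+0.0054167)^−48) = $3,094.80.
Total outlay = 24 × $3,094.80 = $74,275.20.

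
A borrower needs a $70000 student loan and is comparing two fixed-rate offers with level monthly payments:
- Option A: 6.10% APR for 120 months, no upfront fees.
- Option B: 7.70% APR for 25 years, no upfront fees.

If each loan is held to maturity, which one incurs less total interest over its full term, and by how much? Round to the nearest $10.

Option A: at 6.10% the monthly rate is 0.0050833, so the payment is 70,000 × 0.0050833 / (1 − 1.0050833^−120) = $780.66.
Total interest on Option A = 120 × $780.66 − $70,000 = $23,679.20.
Option B: monthly rate = 7.7%/12 = 0.0064167; payment = 70,000 × 0.0064167 / (1 − (1+0.0064167)^−300) = $526.43.
Total interest on Option B = 300 × $526.43 − $70,000 = $87,929.00.
Option A is lower by $64,249.80.

Option A by $64,250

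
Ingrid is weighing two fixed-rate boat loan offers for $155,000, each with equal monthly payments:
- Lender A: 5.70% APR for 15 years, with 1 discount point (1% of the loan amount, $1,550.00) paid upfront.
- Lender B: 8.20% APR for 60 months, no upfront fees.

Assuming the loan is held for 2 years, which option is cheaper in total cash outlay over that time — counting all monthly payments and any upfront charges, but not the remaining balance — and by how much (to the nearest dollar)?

Lender A: at 5.70% the monthly rate is 0.0047500, so the payment is 155,000 × 0.0047500 / (1 − 1.0047500^−180) = $1,282.99.
Lender B: at 8.20% the monthly rate is 0.0068333, so the payment is 155,000 × 0.0068333 / (1 − 1.0068333^−60) = $3,157.70.
Over 24 months: Lender A costs 24 × $1,282.99 + $1,550.00 = $32,341.76; Lender B costs 24 × $3,157.70 = $75,784.80.
Lender A is cheaper by $75,784.80 − $32,341.76 = $43,443.04.

Lender A by $43,443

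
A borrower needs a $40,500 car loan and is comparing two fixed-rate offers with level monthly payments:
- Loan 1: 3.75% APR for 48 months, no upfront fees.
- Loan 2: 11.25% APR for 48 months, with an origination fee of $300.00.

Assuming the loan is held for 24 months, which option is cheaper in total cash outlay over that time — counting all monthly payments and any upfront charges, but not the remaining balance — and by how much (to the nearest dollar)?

Loan 1 by $3,702

Loan 1: at 3.75% the monthly rate is 0.0031250, so the payment is 40,500 × 0.0031250 / (1 − 1.0031250^−48) = $909.93.
Loan 2: at 11.25% the monthly rate is 0.0093750, so the payment is 40,500 × 0.0093750 / (1 − 1.0093750^−48) = $1,051.67.
Over 24 months: Loan 1 costs 24 × $909.93 = $21,838.32; Loan 2 costs 24 × $1,051.67 + $300.00 = $25,540.08.
Loan 1 is cheaper by $25,540.08 − $21,838.32 = $3,701.76.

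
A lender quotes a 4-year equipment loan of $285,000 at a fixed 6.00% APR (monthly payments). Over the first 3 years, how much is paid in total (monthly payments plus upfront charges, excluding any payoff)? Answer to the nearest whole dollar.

$240,956

At 6.00% the monthly rate is 0.0050000, so the payment is 285,000 × 0.0050000 / (1 − 1.0050000^−48) = $6,693.23.
Total outlay = 36 × $6,693.23 = $240,956.28.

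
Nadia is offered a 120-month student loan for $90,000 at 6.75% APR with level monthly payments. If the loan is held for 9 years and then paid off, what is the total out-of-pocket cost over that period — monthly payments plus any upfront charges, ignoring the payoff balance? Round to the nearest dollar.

Monthly rate = 6.75%/12 = 0.0056250; payment = 90,000 × 0.0056250 / (1 − (1+0.0056250)^−120) = $1,033.42.
Total outlay = 108 × $1,033.42 = $111,609.36.

$111,609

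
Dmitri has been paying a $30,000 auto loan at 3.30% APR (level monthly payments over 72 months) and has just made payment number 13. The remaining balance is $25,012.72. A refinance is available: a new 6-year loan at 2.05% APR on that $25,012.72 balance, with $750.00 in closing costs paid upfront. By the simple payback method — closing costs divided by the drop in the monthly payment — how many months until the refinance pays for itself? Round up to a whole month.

9 months

Current payment = 30,000 × 3.3%/12 / (1 − (1+0.0027500)^−72) = $459.85.
Refinanced payment = 25,012.72 × 0.0017083 / (1 − (1+0.0017083)^−72) = $369.50.
Monthly savings = $459.85 − $369.50 = $90.35.
Break-even = $750.00 / $90.35 = 8.30 → 9 months.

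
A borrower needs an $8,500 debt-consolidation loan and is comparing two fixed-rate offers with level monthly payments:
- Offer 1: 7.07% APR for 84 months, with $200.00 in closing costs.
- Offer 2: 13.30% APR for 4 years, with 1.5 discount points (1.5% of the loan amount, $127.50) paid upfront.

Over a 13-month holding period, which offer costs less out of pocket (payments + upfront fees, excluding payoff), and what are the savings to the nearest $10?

Offer 1 by $1,240

Offer 1: monthly rate = 7.07%/12 = 0.0058917; payment = 8,500 × 0.0058917 / (1 − (1+0.0058917)^−84) = $128.58.
Offer 2: at 13.30% the monthly rate is 0.0110833, so the payment is 8,500 × 0.0110833 / (1 − 1.0110833^−48) = $229.30.
Over 13 months: Offer 1 costs 13 × $128.58 + $200.00 = $1,871.54; Offer 2 costs 13 × $229.30 + $127.50 = $3,108.40.
Offer 1 is cheaper by $3,108.40 − $1,871.54 = $1,236.86.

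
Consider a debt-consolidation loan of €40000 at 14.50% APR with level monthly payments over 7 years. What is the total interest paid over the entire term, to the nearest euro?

€23,898

Monthly rate = 14.5%/12 = 0.0120833; payment = 40,000 × 0.0120833 / (1 − (1+0.0120833)^−84) = €760.69.
Total paid = 84 × €760.69 = €63,897.96; interest = €63,897.96 − €40,000 = €23,897.96.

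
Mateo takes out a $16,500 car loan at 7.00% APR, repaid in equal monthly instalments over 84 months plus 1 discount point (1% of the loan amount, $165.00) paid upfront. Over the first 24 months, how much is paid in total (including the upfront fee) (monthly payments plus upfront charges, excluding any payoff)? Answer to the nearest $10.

$6,140

At 7.00% the monthly rate is 0.0058333, so the payment is 16,500 × 0.0058333 / (1 − 1.0058333^−84) = $249.03.
Total outlay = 24 × $249.03 + $165.00 = $6,141.72.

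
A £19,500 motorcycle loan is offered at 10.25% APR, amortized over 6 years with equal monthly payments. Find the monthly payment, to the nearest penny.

Monthly rate = 10.25%/12 = 0.0085417; payment = 19,500 × 0.0085417 / (1 − (1+0.0085417)^−72) = £363.72.

£363.72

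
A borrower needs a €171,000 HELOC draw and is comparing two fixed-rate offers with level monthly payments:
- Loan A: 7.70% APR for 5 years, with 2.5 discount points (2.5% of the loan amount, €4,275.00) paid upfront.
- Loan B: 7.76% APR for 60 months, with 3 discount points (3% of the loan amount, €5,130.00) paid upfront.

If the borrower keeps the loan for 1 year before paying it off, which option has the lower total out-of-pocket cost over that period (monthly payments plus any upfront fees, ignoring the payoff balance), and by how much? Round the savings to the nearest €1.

Loan A by €914

Loan A: at 7.70% the monthly rate is 0.0064167, so the payment is 171,000 × 0.0064167 / (1 − 1.0064167^−60) = €3,442.76.
Loan B: at 7.76% the monthly rate is 0.0064667, so the payment is 171,000 × 0.0064667 / (1 − 1.0064667^−60) = €3,447.66.
Over 12 months: Loan A costs 12 × €3,442.76 + €4,275.00 = €45,588.12; Loan B costs 12 × €3,447.66 + €5,130.00 = €46,501.92.
Loan A is cheaper by €46,501.92 − €45,588.12 = €913.80.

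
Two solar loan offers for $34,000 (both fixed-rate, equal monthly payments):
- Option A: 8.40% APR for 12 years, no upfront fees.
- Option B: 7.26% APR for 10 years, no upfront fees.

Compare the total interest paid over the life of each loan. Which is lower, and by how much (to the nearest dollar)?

Option A: at 8.40% the monthly rate is 0.0070000, so the payment is 34,000 × 0.0070000 / (1 − 1.0070000^−144) = $375.53.
Total interest on Option A = 144 × $375.53 − $34,000 = $20,076.32.
Option B: at 7.26% the monthly rate is 0.0060500, so the payment is 34,000 × 0.0060500 / (1 − 1.0060500^−120) = $399.34.
Total interest on Option B = 120 × $399.34 − $34,000 = $13,920.80.
Option B is lower by $6,155.52.

Option B by $6,156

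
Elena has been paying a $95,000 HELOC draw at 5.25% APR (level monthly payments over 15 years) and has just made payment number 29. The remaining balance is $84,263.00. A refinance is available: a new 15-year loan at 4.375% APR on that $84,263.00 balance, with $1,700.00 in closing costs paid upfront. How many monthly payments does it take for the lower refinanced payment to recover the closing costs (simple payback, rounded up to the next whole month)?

Current payment = 95,000 × 5.25%/12 / (1 − (1+0.0043750)^−180) = $763.68.
Refinanced payment = 84,263.00 × 0.0036458 / (1 − (1+0.0036458)^−180) = $639.24.
Monthly savings = $763.68 − $639.24 = $124.44.
Break-even = $1,700.00 / $124.44 = 13.66 → 14 months.

14 months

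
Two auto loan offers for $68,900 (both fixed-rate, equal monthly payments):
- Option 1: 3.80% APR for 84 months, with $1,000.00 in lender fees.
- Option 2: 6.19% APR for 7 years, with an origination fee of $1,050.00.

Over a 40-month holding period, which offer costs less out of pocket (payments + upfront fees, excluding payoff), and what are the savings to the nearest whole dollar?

Option 1 by $3,145

Option 1: at 3.80% the monthly rate is 0.0031667, so the payment is 68,900 × 0.0031667 / (1 − 1.0031667^−84) = $935.45.
Option 2: at 6.19% the monthly rate is 0.0051583, so the payment is 68,900 × 0.0051583 / (1 − 1.0051583^−84) = $1,012.82.
Over 40 months: Option 1 costs 40 × $935.45 + $1,000.00 = $38,418.00; Option 2 costs 40 × $1,012.82 + $1,050.00 = $41,562.80.
Option 1 is cheaper by $41,562.80 − $38,418.00 = $3,144.80.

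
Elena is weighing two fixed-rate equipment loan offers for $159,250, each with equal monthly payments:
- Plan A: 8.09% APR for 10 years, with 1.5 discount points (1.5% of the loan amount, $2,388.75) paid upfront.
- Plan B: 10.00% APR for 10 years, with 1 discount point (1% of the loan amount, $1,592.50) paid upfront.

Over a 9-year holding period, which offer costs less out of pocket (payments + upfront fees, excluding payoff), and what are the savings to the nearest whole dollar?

Plan A by $17,000

Plan A: monthly rate = 8.09%/12 = 0.0067417; payment = 159,250 × 0.0067417 / (1 − (1+0.0067417)^−120) = $1,939.72.
Plan B: at 10.00% the monthly rate is 0.0083333, so the payment is 159,250 × 0.0083333 / (1 − 1.0083333^−120) = $2,104.50.
Over 108 months: Plan A costs 108 × $1,939.72 + $2,388.75 = $211,878.51; Plan B costs 108 × $2,104.50 + $1,592.50 = $228,878.50.
Plan A is cheaper by $228,878.50 − $211,878.51 = $16,999.99.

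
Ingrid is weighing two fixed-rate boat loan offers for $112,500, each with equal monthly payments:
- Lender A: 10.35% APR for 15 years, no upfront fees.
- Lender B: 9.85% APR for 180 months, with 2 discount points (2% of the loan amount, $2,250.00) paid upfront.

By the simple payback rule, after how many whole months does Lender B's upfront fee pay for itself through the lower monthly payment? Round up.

Lender A: monthly rate = 10.35%/12 = 0.0086250; payment = 112,500 × 0.0086250 / (1 − (1+0.0086250)^−180) = $1,233.13.
Lender B: at 9.85% the monthly rate is 0.0082083, so the payment is 112,500 × 0.0082083 / (1 − 1.0082083^−180) = $1,198.63.
Monthly savings = $1,233.13 − $1,198.63 = $34.50.
Break-even = $2,250.00 / $34.50 = 65.22 → 66 months.

66 months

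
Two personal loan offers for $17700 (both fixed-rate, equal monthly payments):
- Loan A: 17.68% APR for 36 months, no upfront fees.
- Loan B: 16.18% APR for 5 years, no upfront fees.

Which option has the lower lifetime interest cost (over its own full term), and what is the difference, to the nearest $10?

Loan A: at 17.68% the monthly rate is 0.0147333, so the payment is 17,700 × 0.0147333 / (1 − 1.0147333^−36) = $637.06.
Total interest on Loan A = 36 × $637.06 − $17,700 = $5,234.16.
Loan B: monthly rate = 16.18%/12 = 0.0134833; payment = 17,700 × 0.0134833 / (1 − (1+0.0134833)^−60) = $432.12.
Total interest on Loan B = 60 × $432.12 − $17,700 = $8,227.20.
Loan A is lower by $2,993.04.

Loan A by $2,990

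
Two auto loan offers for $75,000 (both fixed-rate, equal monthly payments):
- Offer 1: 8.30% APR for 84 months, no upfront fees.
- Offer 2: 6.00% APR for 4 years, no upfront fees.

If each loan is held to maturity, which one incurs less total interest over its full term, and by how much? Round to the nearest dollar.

Offer 2 by $14,591

Offer 1: monthly rate = 8.3%/12 = 0.0069167; payment = 75,000 × 0.0069167 / (1 − (1+0.0069167)^−84) = $1,180.21.
Total interest on Offer 1 = 84 × $1,180.21 − $75,000 = $24,137.64.
Offer 2: monthly rate = 6%/12 = 0.0050000; payment = 75,000 × 0.0050000 / (1 − (1+0.0050000)^−48) = $1,761.38.
Total interest on Offer 2 = 48 × $1,761.38 − $75,000 = $9,546.24.
Offer 2 is lower by $14,591.40.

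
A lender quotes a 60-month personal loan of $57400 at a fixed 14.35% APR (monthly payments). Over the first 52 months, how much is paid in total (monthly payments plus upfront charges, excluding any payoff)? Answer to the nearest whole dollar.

Monthly rate = 14.35%/12 = 0.0119583; payment = 57,400 × 0.0119583 / (1 − (1+0.0119583)^−60) = $1,346.04.
Total outlay = 52 × $1,346.04 = $69,994.08.

$69,994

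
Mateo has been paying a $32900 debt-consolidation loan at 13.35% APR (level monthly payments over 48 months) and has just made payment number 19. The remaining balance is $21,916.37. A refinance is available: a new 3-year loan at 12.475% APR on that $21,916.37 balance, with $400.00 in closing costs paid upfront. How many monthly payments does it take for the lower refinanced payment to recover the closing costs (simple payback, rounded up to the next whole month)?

Current payment = 32,900 × 13.35%/12 / (1 − (1+0.0111250)^−48) = $888.35.
Refinanced payment = 21,916.37 × 0.0103958 / (1 − (1+0.0103958)^−36) = $732.92.
Monthly savings = $888.35 − $732.92 = $155.43.
Break-even = $400.00 / $155.43 = 2.57 → 3 months.

3 months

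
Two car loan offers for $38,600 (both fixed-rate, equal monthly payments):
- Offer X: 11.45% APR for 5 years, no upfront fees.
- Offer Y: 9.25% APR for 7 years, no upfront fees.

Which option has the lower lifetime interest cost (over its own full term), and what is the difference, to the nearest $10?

Offer X by $1,700

Offer X: at 11.45% the monthly rate is 0.0095417, so the payment is 38,600 × 0.0095417 / (1 − 1.0095417^−60) = $847.95.
Total interest on Offer X = 60 × $847.95 − $38,600 = $12,277.00.
Offer Y: monthly rate = 9.25%/12 = 0.0077083; payment = 38,600 × 0.0077083 / (1 − (1+0.0077083)^−84) = $625.95.
Total interest on Offer Y = 84 × $625.95 − $38,600 = $13,979.80.
Offer X is lower by $1,702.80.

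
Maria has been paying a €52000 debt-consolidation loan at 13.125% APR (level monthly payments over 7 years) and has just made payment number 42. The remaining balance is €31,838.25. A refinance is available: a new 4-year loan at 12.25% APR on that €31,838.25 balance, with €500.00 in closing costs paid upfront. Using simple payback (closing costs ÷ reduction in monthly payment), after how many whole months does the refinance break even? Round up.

Current payment = 52,000 × 13.125%/12 / (1 − (1+0.0109375)^−84) = €949.52.
Refinanced payment = 31,838.25 × 0.0102083 / (1 − (1+0.0102083)^−48) = €842.34.
Monthly savings = €949.52 − €842.34 = €107.18.
Break-even = €500.00 / €107.18 = 4.67 → 5 months.

5 months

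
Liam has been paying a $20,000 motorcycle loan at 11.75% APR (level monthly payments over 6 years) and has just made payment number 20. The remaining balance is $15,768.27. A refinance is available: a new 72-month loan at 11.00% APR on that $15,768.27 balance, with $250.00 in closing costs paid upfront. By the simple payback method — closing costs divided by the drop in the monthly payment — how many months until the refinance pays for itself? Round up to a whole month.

3 months

Current payment = 20,000 × 11.75%/12 / (1 − (1+0.0097917)^−72) = $388.41.
Refinanced payment = 15,768.27 × 0.0091667 / (1 − (1+0.0091667)^−72) = $300.13.
Monthly savings = $388.41 − $300.13 = $88.28.
Break-even = $250.00 / $88.28 = 2.83 → 3 months.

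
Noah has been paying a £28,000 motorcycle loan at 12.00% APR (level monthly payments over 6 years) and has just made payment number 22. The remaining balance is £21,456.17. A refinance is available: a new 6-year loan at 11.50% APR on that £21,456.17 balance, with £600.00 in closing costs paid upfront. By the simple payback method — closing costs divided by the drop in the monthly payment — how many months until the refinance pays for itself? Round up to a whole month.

5 months

Current payment = 28,000 × 12%/12 / (1 − (1+0.0100000)^−72) = £547.41.
Refinanced payment = 21,456.17 × 0.0095833 / (1 − (1+0.0095833)^−72) = £413.91.
Monthly savings = £547.41 − £413.91 = £133.50.
Break-even = £600.00 / £133.50 = 4.49 → 5 months.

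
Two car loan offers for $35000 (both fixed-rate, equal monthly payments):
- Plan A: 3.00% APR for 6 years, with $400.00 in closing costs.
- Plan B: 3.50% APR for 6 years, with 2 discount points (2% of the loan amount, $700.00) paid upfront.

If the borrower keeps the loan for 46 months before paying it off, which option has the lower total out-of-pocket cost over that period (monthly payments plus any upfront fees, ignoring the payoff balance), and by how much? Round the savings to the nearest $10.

Plan A: monthly rate = 3%/12 = 0.0025000; payment = 35,000 × 0.0025000 / (1 − (1+0.0025000)^−72) = $531.78.
Plan B: at 3.50% the monthly rate is 0.0029167, so the payment is 35,000 × 0.0029167 / (1 − 1.0029167^−72) = $539.64.
Over 46 months: Plan A costs 46 × $531.78 + $400.00 = $24,861.88; Plan B costs 46 × $539.64 + $700.00 = $25,523.44.
Plan A is cheaper by $25,523.44 − $24,861.88 = $661.56.

Plan A by $660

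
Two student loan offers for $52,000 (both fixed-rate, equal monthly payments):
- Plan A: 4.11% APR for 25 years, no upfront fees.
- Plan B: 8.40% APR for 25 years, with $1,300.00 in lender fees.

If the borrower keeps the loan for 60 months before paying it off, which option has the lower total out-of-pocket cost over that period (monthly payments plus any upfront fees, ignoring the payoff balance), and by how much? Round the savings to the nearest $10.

Plan A by $9,550

Plan A: monthly rate = 4.11%/12 = 0.0034250; payment = 52,000 × 0.0034250 / (1 − (1+0.0034250)^−300) = $277.64.
Plan B: at 8.40% the monthly rate is 0.0070000, so the payment is 52,000 × 0.0070000 / (1 − 1.0070000^−300) = $415.22.
Over 60 months: Plan A costs 60 × $277.64 = $16,658.40; Plan B costs 60 × $415.22 + $1,300.00 = $26,213.20.
Plan A is cheaper by $26,213.20 − $16,658.40 = $9,554.80.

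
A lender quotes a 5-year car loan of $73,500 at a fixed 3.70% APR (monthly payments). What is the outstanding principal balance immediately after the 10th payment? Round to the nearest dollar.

With monthly rate i = 3.7%/12 = 0.0030833, the balance after k of n payments is P · [(1+i)^n − (1+i)^k] / [(1+i)^n − 1].
(1+0.0030833)^60 = 1.20287602 and (1+0.0030833)^10 = 1.03126468, so the balance is 73,500 × (1.20287602 − 1.03126468) / (1.20287602 − 1) = $62,173.11.

$62,173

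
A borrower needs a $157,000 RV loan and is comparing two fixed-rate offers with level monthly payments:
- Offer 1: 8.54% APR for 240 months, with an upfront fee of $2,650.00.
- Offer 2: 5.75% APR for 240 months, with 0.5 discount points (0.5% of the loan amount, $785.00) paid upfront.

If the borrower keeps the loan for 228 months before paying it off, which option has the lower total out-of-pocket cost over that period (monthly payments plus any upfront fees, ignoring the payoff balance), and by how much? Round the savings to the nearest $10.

Offer 2 by $62,100

Offer 1: at 8.54% the monthly rate is 0.0071167, so the payment is 157,000 × 0.0071167 / (1 − 1.0071167^−240) = $1,366.46.
Offer 2: monthly rate = 5.75%/12 = 0.0047917; payment = 157,000 × 0.0047917 / (1 − (1+0.0047917)^−240) = $1,102.27.
Over 228 months: Offer 1 costs 228 × $1,366.46 + $2,650.00 = $314,202.88; Offer 2 costs 228 × $1,102.27 + $785.00 = $252,102.56.
Offer 2 is cheaper by $314,202.88 − $252,102.56 = $62,100.32.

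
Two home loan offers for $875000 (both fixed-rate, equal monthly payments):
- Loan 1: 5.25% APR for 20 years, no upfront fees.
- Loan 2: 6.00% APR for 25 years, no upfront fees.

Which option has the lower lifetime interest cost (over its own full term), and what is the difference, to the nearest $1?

Loan 1 by $276,218

Loan 1: monthly rate = 5.25%/12 = 0.0043750; payment = 875,000 × 0.0043750 / (1 − (1+0.0043750)^−240) = $5,896.14.
Total interest on Loan 1 = 240 × $5,896.14 − $875,000 = $540,073.60.
Loan 2: monthly rate = 6%/12 = 0.0050000; payment = 875,000 × 0.0050000 / (1 − (1+0.0050000)^−300) = $5,637.64.
Total interest on Loan 2 = 300 × $5,637.64 − $875,000 = $816,292.00.
Loan 1 is lower by $276,218.40.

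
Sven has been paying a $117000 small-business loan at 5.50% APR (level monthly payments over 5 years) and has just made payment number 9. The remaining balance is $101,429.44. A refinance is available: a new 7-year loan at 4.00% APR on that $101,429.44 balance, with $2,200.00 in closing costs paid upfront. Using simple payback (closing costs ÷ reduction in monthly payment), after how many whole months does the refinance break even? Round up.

3 months

Current payment = 117,000 × 5.5%/12 / (1 − (1+0.0045833)^−60) = $2,234.84.
Refinanced payment = 101,429.44 × 0.0033333 / (1 − (1+0.0033333)^−84) = $1,386.42.
Monthly savings = $2,234.84 − $1,386.42 = $848.42.
Break-even = $2,200.00 / $848.42 = 2.59 → 3 months.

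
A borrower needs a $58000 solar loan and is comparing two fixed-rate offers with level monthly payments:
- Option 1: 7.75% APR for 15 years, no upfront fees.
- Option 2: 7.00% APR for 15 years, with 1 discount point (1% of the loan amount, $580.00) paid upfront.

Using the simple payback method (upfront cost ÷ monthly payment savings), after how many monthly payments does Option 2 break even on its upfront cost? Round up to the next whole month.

Option 1: at 7.75% the monthly rate is 0.0064583, so the payment is 58,000 × 0.0064583 / (1 − 1.0064583^−180) = $545.94.
Option 2: monthly rate = 7%/12 = 0.0058333; payment = 58,000 × 0.0058333 / (1 − (1+0.0058333)^−180) = $521.32.
Monthly savings = $545.94 − $521.32 = $24.62.
Break-even = $580.00 / $24.62 = 23.56 → 24 months.

24 months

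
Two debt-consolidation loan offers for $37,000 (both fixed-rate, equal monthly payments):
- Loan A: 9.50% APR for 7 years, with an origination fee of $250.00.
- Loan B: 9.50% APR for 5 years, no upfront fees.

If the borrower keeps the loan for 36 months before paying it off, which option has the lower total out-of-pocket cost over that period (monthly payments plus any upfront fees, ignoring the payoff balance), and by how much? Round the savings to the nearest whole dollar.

Loan A by $5,954

Loan A: at 9.50% the monthly rate is 0.0079167, so the payment is 37,000 × 0.0079167 / (1 − 1.0079167^−84) = $604.73.
Loan B: monthly rate = 9.5%/12 = 0.0079167; payment = 37,000 × 0.0079167 / (1 − (1+0.0079167)^−60) = $777.07.
Over 36 months: Loan A costs 36 × $604.73 + $250.00 = $22,020.28; Loan B costs 36 × $777.07 = $27,974.52.
Loan A is cheaper by $27,974.52 − $22,020.28 = $5,954.24.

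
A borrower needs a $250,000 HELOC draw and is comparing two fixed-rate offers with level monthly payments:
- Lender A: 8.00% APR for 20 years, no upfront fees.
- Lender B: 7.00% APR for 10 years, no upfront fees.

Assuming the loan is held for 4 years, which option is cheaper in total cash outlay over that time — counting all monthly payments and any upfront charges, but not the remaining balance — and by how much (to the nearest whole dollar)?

Lender A by $38,957

Lender A: monthly rate = 8%/12 = 0.0066667; payment = 250,000 × 0.0066667 / (1 − (1+0.0066667)^−240) = $2,091.10.
Lender B: monthly rate = 7%/12 = 0.0058333; payment = 250,000 × 0.0058333 / (1 − (1+0.0058333)^−120) = $2,902.71.
Over 48 months: Lender A costs 48 × $2,091.10 = $100,372.80; Lender B costs 48 × $2,902.71 = $139,330.08.
Lender A is cheaper by $139,330.08 − $100,372.80 = $38,957.28.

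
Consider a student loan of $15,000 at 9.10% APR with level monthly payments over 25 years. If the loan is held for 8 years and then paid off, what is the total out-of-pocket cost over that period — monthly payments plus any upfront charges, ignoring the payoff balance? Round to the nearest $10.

$12,180

At 9.10% the monthly rate is 0.0075833, so the payment is 15,000 × 0.0075833 / (1 − 1.0075833^−300) = $126.91.
Total outlay = 96 × $126.91 = $12,183.36.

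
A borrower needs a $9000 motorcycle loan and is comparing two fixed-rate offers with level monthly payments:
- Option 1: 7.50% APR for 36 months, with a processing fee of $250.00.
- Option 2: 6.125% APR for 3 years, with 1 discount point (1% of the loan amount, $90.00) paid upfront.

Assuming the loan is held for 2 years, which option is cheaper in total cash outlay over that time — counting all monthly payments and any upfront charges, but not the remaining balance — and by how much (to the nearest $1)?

Option 2 by $296

Option 1: monthly rate = 7.5%/12 = 0.0062500; payment = 9,000 × 0.0062500 / (1 − (1+0.0062500)^−36) = $279.96.
Option 2: at 6.125% the monthly rate is 0.0051042, so the payment is 9,000 × 0.0051042 / (1 − 1.0051042^−36) = $274.31.
Over 24 months: Option 1 costs 24 × $279.96 + $250.00 = $6,969.04; Option 2 costs 24 × $274.31 + $90.00 = $6,673.44.
Option 2 is cheaper by $6,969.04 − $6,673.44 = $295.60.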